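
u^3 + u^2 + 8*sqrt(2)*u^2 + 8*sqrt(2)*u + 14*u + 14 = (u + 1)*(u + sqrt(2))*(u + 7*sqrt(2))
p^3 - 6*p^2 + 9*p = p*(p - 3)^2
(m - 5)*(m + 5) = m^2 - 25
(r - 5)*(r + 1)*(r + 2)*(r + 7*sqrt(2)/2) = r^4 - 2*r^3 + 7*sqrt(2)*r^3/2 - 13*r^2 - 7*sqrt(2)*r^2 - 91*sqrt(2)*r/2 - 10*r - 35*sqrt(2)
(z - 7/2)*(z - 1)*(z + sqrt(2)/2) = z^3 - 9*z^2/2 + sqrt(2)*z^2/2 - 9*sqrt(2)*z/4 + 7*z/2 + 7*sqrt(2)/4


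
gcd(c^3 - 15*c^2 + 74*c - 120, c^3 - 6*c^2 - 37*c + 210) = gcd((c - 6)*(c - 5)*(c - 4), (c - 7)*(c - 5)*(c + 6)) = c - 5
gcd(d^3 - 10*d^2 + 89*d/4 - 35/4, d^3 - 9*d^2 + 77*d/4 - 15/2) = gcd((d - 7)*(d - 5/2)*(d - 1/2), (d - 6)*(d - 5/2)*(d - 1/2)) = d^2 - 3*d + 5/4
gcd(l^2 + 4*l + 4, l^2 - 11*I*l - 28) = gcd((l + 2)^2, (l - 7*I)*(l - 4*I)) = 1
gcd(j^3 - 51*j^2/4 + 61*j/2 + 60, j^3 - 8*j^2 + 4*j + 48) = j - 6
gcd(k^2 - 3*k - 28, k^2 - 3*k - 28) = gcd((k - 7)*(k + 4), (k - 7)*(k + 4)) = k^2 - 3*k - 28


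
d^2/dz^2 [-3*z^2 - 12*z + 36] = -6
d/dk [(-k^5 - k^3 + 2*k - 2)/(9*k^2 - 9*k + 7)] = (-27*k^6 + 36*k^5 - 44*k^4 + 18*k^3 - 39*k^2 + 36*k - 4)/(81*k^4 - 162*k^3 + 207*k^2 - 126*k + 49)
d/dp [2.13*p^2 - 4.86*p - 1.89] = 4.26*p - 4.86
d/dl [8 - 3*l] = -3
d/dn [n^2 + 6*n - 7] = 2*n + 6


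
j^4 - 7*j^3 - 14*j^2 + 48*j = j*(j - 8)*(j - 2)*(j + 3)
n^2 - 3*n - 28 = (n - 7)*(n + 4)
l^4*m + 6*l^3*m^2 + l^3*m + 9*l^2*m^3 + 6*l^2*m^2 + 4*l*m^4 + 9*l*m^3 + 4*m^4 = (l + m)^2*(l + 4*m)*(l*m + m)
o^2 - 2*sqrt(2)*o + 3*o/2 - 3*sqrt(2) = (o + 3/2)*(o - 2*sqrt(2))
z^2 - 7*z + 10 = (z - 5)*(z - 2)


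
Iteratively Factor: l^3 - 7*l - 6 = (l + 2)*(l^2 - 2*l - 3) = (l - 3)*(l + 2)*(l + 1)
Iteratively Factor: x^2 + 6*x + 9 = (x + 3)*(x + 3)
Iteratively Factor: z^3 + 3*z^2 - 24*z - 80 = (z - 5)*(z^2 + 8*z + 16) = (z - 5)*(z + 4)*(z + 4)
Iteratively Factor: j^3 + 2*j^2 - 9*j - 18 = (j - 3)*(j^2 + 5*j + 6) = (j - 3)*(j + 3)*(j + 2)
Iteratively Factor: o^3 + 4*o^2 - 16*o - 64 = (o + 4)*(o^2 - 16) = (o - 4)*(o + 4)*(o + 4)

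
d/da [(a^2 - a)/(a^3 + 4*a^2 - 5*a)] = -1/(a^2 + 10*a + 25)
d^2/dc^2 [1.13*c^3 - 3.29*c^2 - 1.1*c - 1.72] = 6.78*c - 6.58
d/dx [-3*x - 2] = -3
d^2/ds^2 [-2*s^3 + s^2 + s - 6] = 2 - 12*s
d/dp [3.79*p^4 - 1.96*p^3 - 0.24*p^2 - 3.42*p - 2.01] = 15.16*p^3 - 5.88*p^2 - 0.48*p - 3.42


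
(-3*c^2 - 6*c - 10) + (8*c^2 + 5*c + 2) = 5*c^2 - c - 8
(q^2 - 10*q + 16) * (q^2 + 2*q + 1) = q^4 - 8*q^3 - 3*q^2 + 22*q + 16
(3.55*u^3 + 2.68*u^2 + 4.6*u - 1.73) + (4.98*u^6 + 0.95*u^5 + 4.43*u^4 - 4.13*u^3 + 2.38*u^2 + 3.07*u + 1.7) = 4.98*u^6 + 0.95*u^5 + 4.43*u^4 - 0.58*u^3 + 5.06*u^2 + 7.67*u - 0.03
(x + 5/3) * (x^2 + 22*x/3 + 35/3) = x^3 + 9*x^2 + 215*x/9 + 175/9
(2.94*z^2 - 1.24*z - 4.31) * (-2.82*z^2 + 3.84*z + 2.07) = -8.2908*z^4 + 14.7864*z^3 + 13.4784*z^2 - 19.1172*z - 8.9217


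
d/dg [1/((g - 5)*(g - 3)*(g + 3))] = (-(g - 5)*(g - 3) - (g - 5)*(g + 3) - (g - 3)*(g + 3))/((g - 5)^2*(g - 3)^2*(g + 3)^2)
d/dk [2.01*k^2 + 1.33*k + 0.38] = 4.02*k + 1.33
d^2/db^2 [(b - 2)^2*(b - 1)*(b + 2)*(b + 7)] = 20*b^3 + 48*b^2 - 138*b - 4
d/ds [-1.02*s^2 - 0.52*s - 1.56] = -2.04*s - 0.52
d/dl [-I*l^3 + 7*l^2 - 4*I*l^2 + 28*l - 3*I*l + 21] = -3*I*l^2 + l*(14 - 8*I) + 28 - 3*I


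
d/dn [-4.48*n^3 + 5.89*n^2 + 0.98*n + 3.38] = -13.44*n^2 + 11.78*n + 0.98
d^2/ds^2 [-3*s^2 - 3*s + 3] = -6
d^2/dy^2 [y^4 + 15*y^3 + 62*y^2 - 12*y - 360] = 12*y^2 + 90*y + 124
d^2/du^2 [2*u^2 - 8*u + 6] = 4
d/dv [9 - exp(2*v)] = -2*exp(2*v)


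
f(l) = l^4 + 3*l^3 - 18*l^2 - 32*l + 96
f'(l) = 4*l^3 + 9*l^2 - 36*l - 32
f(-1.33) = 102.79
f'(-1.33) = 22.39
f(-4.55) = 14.96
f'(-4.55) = -58.66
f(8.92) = 6838.37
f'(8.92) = 3201.91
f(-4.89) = 43.06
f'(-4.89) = -108.47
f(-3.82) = 1.29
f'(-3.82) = 13.88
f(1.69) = 13.15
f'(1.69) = -47.83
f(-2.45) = 58.27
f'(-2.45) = 51.40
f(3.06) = 3.17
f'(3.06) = 56.72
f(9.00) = 7098.00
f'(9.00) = 3289.00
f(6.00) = 1200.00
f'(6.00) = 940.00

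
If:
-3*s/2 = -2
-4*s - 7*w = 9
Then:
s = 4/3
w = -43/21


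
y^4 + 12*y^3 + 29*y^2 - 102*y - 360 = (y - 3)*(y + 4)*(y + 5)*(y + 6)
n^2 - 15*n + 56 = (n - 8)*(n - 7)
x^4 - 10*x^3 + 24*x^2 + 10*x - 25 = (x - 5)^2*(x - 1)*(x + 1)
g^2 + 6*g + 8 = (g + 2)*(g + 4)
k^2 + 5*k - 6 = (k - 1)*(k + 6)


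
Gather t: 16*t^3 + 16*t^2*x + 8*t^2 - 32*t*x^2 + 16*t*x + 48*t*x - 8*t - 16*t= 16*t^3 + t^2*(16*x + 8) + t*(-32*x^2 + 64*x - 24)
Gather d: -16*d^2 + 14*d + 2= -16*d^2 + 14*d + 2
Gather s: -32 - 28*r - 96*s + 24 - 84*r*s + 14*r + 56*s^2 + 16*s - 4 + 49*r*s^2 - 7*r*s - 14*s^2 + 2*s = -14*r + s^2*(49*r + 42) + s*(-91*r - 78) - 12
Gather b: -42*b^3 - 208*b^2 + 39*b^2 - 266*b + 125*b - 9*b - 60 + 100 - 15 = -42*b^3 - 169*b^2 - 150*b + 25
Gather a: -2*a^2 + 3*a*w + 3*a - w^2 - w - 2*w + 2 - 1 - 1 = -2*a^2 + a*(3*w + 3) - w^2 - 3*w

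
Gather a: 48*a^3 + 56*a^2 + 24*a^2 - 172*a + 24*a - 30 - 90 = 48*a^3 + 80*a^2 - 148*a - 120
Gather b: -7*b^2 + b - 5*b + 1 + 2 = -7*b^2 - 4*b + 3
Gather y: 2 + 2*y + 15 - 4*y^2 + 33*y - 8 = -4*y^2 + 35*y + 9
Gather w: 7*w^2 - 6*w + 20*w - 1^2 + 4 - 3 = 7*w^2 + 14*w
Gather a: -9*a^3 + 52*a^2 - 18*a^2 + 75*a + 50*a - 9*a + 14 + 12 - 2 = -9*a^3 + 34*a^2 + 116*a + 24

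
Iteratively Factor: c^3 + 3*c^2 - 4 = (c + 2)*(c^2 + c - 2) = (c + 2)^2*(c - 1)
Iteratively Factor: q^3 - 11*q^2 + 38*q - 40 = (q - 5)*(q^2 - 6*q + 8) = (q - 5)*(q - 4)*(q - 2)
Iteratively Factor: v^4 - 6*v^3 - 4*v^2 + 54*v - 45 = (v - 5)*(v^3 - v^2 - 9*v + 9) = (v - 5)*(v - 3)*(v^2 + 2*v - 3) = (v - 5)*(v - 3)*(v + 3)*(v - 1)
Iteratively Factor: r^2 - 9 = (r - 3)*(r + 3)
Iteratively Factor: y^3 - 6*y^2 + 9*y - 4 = (y - 1)*(y^2 - 5*y + 4) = (y - 1)^2*(y - 4)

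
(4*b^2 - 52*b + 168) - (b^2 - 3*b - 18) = 3*b^2 - 49*b + 186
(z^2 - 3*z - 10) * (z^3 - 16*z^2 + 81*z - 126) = z^5 - 19*z^4 + 119*z^3 - 209*z^2 - 432*z + 1260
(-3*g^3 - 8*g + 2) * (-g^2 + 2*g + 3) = 3*g^5 - 6*g^4 - g^3 - 18*g^2 - 20*g + 6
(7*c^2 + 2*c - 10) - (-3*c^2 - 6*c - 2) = 10*c^2 + 8*c - 8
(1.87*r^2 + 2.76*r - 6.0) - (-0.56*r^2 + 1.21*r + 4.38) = 2.43*r^2 + 1.55*r - 10.38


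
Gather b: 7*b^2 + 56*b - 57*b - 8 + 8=7*b^2 - b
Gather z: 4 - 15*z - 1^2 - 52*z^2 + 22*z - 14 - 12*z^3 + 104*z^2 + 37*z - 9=-12*z^3 + 52*z^2 + 44*z - 20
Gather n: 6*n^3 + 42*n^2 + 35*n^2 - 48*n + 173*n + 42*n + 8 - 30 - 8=6*n^3 + 77*n^2 + 167*n - 30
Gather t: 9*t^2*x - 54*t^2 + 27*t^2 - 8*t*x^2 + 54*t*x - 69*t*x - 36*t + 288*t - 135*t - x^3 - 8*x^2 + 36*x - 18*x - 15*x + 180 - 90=t^2*(9*x - 27) + t*(-8*x^2 - 15*x + 117) - x^3 - 8*x^2 + 3*x + 90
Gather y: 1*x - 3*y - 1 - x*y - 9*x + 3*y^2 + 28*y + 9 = -8*x + 3*y^2 + y*(25 - x) + 8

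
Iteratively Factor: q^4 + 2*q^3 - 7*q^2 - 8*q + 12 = (q - 1)*(q^3 + 3*q^2 - 4*q - 12) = (q - 1)*(q + 3)*(q^2 - 4) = (q - 1)*(q + 2)*(q + 3)*(q - 2)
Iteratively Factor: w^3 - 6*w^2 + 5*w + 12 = (w + 1)*(w^2 - 7*w + 12) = (w - 3)*(w + 1)*(w - 4)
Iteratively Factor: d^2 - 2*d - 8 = (d + 2)*(d - 4)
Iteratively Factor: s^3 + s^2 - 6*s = (s + 3)*(s^2 - 2*s) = (s - 2)*(s + 3)*(s)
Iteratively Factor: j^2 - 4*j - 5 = (j - 5)*(j + 1)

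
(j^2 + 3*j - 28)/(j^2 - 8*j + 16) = (j + 7)/(j - 4)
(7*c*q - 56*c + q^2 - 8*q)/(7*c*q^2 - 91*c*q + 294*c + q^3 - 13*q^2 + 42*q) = (q - 8)/(q^2 - 13*q + 42)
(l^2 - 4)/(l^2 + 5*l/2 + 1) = 2*(l - 2)/(2*l + 1)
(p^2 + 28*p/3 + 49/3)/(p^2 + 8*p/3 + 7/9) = 3*(p + 7)/(3*p + 1)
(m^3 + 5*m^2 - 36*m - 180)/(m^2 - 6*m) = m + 11 + 30/m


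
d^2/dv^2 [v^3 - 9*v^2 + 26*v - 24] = 6*v - 18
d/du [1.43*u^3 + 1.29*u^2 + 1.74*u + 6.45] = 4.29*u^2 + 2.58*u + 1.74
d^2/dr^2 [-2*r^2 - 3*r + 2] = -4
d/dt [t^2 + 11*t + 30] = 2*t + 11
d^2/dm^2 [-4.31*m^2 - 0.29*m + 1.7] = -8.62000000000000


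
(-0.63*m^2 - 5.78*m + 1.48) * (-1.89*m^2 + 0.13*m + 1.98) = 1.1907*m^4 + 10.8423*m^3 - 4.796*m^2 - 11.252*m + 2.9304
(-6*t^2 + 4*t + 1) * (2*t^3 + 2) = -12*t^5 + 8*t^4 + 2*t^3 - 12*t^2 + 8*t + 2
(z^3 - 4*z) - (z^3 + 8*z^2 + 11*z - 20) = -8*z^2 - 15*z + 20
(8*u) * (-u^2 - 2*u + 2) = -8*u^3 - 16*u^2 + 16*u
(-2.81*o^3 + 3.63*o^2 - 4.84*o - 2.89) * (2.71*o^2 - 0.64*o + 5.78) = -7.6151*o^5 + 11.6357*o^4 - 31.6814*o^3 + 16.2471*o^2 - 26.1256*o - 16.7042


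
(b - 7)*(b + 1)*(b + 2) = b^3 - 4*b^2 - 19*b - 14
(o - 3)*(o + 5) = o^2 + 2*o - 15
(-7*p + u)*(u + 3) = -7*p*u - 21*p + u^2 + 3*u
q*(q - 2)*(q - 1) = q^3 - 3*q^2 + 2*q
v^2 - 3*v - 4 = (v - 4)*(v + 1)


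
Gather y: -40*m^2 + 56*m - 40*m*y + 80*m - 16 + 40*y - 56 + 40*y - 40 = -40*m^2 + 136*m + y*(80 - 40*m) - 112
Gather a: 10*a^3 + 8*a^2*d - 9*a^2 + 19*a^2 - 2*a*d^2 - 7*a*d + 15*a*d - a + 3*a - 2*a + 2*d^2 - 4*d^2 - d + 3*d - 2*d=10*a^3 + a^2*(8*d + 10) + a*(-2*d^2 + 8*d) - 2*d^2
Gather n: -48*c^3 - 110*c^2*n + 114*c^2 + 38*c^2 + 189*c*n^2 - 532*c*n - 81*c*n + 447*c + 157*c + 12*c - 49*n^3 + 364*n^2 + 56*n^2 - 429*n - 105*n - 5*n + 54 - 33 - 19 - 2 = -48*c^3 + 152*c^2 + 616*c - 49*n^3 + n^2*(189*c + 420) + n*(-110*c^2 - 613*c - 539)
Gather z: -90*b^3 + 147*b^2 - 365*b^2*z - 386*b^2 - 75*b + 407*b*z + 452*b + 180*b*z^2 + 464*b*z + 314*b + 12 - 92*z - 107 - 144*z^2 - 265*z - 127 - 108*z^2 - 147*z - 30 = -90*b^3 - 239*b^2 + 691*b + z^2*(180*b - 252) + z*(-365*b^2 + 871*b - 504) - 252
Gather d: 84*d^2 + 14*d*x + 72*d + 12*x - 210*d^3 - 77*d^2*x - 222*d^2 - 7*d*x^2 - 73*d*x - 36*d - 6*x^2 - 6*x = -210*d^3 + d^2*(-77*x - 138) + d*(-7*x^2 - 59*x + 36) - 6*x^2 + 6*x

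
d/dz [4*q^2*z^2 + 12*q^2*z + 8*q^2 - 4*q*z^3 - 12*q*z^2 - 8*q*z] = 4*q*(2*q*z + 3*q - 3*z^2 - 6*z - 2)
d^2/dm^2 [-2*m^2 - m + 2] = -4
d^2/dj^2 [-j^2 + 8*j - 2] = -2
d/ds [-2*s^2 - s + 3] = -4*s - 1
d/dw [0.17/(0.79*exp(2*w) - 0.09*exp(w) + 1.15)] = (0.0153 - 0.2686*exp(w))*exp(w)/(0.79*exp(2*w) - 0.09*exp(w) + 1.15)^2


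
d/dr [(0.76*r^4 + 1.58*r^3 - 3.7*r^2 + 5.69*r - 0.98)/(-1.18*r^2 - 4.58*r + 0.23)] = (-1.7936*r^5 - 12.3068*r^4 - 13.7736*r^3 + 24.7504*r^2 - 4.0148*r - 3.1797)/(1.3924*r^4 + 10.8088*r^3 + 20.4336*r^2 - 2.1068*r + 0.0529)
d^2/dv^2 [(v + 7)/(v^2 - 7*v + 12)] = 2*(-3*v*(v^2 - 7*v + 12) + (v + 7)*(2*v - 7)^2)/(v^2 - 7*v + 12)^3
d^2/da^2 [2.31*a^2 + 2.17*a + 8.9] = 4.62000000000000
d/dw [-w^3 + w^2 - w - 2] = -3*w^2 + 2*w - 1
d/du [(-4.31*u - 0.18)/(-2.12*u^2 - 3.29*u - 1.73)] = (-9.1372*u^2 - 0.763199999999999*u + 6.8641)/(4.4944*u^4 + 13.9496*u^3 + 18.1593*u^2 + 11.3834*u + 2.9929)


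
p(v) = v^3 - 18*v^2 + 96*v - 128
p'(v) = 3*v^2 - 36*v + 96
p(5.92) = 16.96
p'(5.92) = -11.98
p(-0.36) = -164.94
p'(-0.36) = 109.35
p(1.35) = -28.74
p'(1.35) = 52.87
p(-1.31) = -286.90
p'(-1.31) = 148.31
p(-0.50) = -180.62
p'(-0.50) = 114.75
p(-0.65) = -198.28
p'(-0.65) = 120.67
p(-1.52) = -319.02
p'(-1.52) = 157.65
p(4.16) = 31.85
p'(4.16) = -1.84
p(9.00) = 7.00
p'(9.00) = 15.00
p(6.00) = 16.00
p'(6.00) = -12.00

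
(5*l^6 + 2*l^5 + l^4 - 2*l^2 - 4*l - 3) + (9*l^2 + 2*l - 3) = 5*l^6 + 2*l^5 + l^4 + 7*l^2 - 2*l - 6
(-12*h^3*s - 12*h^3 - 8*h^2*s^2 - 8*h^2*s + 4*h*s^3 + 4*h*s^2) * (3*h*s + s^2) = -36*h^4*s^2 - 36*h^4*s - 36*h^3*s^3 - 36*h^3*s^2 + 4*h^2*s^4 + 4*h^2*s^3 + 4*h*s^5 + 4*h*s^4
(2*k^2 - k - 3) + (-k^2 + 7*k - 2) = k^2 + 6*k - 5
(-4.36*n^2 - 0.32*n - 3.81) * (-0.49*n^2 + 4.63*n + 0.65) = 2.1364*n^4 - 20.03*n^3 - 2.4487*n^2 - 17.8483*n - 2.4765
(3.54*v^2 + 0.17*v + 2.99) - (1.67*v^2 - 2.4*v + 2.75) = 1.87*v^2 + 2.57*v + 0.24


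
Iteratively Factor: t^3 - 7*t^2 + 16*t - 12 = (t - 3)*(t^2 - 4*t + 4) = (t - 3)*(t - 2)*(t - 2)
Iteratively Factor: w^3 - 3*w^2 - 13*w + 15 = (w - 1)*(w^2 - 2*w - 15) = (w - 1)*(w + 3)*(w - 5)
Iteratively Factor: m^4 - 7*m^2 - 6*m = (m - 3)*(m^3 + 3*m^2 + 2*m) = m*(m - 3)*(m^2 + 3*m + 2) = m*(m - 3)*(m + 1)*(m + 2)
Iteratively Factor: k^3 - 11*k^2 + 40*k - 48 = (k - 4)*(k^2 - 7*k + 12) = (k - 4)*(k - 3)*(k - 4)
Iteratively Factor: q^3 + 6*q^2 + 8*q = (q + 4)*(q^2 + 2*q) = q*(q + 4)*(q + 2)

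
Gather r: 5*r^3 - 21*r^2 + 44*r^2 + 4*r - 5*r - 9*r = 5*r^3 + 23*r^2 - 10*r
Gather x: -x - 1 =-x - 1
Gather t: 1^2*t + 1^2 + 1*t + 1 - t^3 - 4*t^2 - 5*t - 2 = -t^3 - 4*t^2 - 3*t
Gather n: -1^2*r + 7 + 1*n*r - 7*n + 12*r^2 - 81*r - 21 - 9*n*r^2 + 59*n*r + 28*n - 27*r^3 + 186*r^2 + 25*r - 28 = n*(-9*r^2 + 60*r + 21) - 27*r^3 + 198*r^2 - 57*r - 42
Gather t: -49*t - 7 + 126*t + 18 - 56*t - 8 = 21*t + 3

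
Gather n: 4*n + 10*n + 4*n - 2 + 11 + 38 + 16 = 18*n + 63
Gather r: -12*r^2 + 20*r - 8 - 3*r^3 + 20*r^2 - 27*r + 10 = -3*r^3 + 8*r^2 - 7*r + 2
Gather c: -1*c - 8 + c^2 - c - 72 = c^2 - 2*c - 80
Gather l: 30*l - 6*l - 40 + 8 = 24*l - 32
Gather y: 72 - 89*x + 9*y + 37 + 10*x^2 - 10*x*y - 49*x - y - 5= 10*x^2 - 138*x + y*(8 - 10*x) + 104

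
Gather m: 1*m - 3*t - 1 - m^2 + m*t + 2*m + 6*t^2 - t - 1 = -m^2 + m*(t + 3) + 6*t^2 - 4*t - 2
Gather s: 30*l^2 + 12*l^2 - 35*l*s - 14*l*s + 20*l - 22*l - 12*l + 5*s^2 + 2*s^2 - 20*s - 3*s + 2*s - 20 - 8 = 42*l^2 - 14*l + 7*s^2 + s*(-49*l - 21) - 28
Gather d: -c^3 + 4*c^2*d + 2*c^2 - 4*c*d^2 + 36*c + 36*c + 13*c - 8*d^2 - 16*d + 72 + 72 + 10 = -c^3 + 2*c^2 + 85*c + d^2*(-4*c - 8) + d*(4*c^2 - 16) + 154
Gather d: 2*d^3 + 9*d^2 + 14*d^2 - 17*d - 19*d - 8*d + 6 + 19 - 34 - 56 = 2*d^3 + 23*d^2 - 44*d - 65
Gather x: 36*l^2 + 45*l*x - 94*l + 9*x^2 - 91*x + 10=36*l^2 - 94*l + 9*x^2 + x*(45*l - 91) + 10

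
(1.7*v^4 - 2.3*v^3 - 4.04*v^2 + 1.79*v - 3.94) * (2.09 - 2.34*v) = -3.978*v^5 + 8.935*v^4 + 4.6466*v^3 - 12.6322*v^2 + 12.9607*v - 8.2346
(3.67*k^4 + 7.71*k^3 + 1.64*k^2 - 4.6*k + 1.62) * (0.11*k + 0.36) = 0.4037*k^5 + 2.1693*k^4 + 2.956*k^3 + 0.0843999999999999*k^2 - 1.4778*k + 0.5832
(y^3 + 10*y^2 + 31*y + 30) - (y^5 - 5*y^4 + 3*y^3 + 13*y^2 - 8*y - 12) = -y^5 + 5*y^4 - 2*y^3 - 3*y^2 + 39*y + 42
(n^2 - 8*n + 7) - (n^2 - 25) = 32 - 8*n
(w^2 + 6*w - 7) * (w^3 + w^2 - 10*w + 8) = w^5 + 7*w^4 - 11*w^3 - 59*w^2 + 118*w - 56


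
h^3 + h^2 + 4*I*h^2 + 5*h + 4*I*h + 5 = (h + 1)*(h - I)*(h + 5*I)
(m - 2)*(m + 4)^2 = m^3 + 6*m^2 - 32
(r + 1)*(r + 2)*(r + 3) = r^3 + 6*r^2 + 11*r + 6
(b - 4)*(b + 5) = b^2 + b - 20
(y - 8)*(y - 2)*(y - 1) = y^3 - 11*y^2 + 26*y - 16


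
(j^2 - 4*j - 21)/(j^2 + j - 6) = (j - 7)/(j - 2)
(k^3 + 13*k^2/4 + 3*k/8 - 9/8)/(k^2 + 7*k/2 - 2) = (4*k^2 + 15*k + 9)/(4*(k + 4))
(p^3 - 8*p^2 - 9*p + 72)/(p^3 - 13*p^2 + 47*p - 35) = (p^3 - 8*p^2 - 9*p + 72)/(p^3 - 13*p^2 + 47*p - 35)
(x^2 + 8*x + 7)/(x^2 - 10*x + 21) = (x^2 + 8*x + 7)/(x^2 - 10*x + 21)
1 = 1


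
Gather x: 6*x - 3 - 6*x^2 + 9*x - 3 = -6*x^2 + 15*x - 6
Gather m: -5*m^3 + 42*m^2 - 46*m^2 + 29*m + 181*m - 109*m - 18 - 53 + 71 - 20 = -5*m^3 - 4*m^2 + 101*m - 20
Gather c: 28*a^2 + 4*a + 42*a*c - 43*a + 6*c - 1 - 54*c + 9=28*a^2 - 39*a + c*(42*a - 48) + 8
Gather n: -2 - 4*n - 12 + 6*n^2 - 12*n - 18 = 6*n^2 - 16*n - 32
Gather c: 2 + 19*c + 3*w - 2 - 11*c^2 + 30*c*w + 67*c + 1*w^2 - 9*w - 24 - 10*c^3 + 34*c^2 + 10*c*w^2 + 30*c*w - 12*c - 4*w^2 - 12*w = -10*c^3 + 23*c^2 + c*(10*w^2 + 60*w + 74) - 3*w^2 - 18*w - 24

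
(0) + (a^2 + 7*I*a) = a^2 + 7*I*a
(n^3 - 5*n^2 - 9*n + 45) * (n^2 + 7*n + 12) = n^5 + 2*n^4 - 32*n^3 - 78*n^2 + 207*n + 540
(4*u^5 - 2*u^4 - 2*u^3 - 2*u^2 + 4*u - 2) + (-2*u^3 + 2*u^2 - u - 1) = 4*u^5 - 2*u^4 - 4*u^3 + 3*u - 3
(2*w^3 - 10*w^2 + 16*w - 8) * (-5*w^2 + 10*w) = -10*w^5 + 70*w^4 - 180*w^3 + 200*w^2 - 80*w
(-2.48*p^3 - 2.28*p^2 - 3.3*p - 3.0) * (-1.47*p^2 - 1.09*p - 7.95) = 3.6456*p^5 + 6.0548*p^4 + 27.0522*p^3 + 26.133*p^2 + 29.505*p + 23.85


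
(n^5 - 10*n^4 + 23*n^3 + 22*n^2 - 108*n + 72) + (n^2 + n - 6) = n^5 - 10*n^4 + 23*n^3 + 23*n^2 - 107*n + 66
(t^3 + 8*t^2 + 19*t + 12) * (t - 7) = t^4 + t^3 - 37*t^2 - 121*t - 84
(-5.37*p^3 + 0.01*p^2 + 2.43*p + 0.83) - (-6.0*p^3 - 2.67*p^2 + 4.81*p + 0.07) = 0.63*p^3 + 2.68*p^2 - 2.38*p + 0.76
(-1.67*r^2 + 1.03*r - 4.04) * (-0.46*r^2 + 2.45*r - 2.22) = 0.7682*r^4 - 4.5653*r^3 + 8.0893*r^2 - 12.1846*r + 8.9688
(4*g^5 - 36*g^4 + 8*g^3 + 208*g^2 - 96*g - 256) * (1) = 4*g^5 - 36*g^4 + 8*g^3 + 208*g^2 - 96*g - 256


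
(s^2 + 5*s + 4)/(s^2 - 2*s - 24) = (s + 1)/(s - 6)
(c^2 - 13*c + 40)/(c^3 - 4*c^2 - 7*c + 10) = (c - 8)/(c^2 + c - 2)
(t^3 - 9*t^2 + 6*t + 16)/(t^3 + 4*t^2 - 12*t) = (t^2 - 7*t - 8)/(t*(t + 6))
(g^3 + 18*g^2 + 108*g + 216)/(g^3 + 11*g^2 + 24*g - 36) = (g + 6)/(g - 1)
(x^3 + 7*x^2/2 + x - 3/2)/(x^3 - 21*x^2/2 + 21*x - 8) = (x^2 + 4*x + 3)/(x^2 - 10*x + 16)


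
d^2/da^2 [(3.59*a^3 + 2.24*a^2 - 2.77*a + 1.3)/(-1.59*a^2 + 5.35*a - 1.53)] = (1.4210854715202e-14*a^5 - 8.5265128291212e-14*a^4 - 212.14621*a^3 + 189.291978*a^2 - 24.50376*a - 33.233042)/(4.019679*a^6 - 40.576005*a^5 + 148.133304*a^4 - 231.220045*a^3 + 142.543368*a^2 - 37.571445*a + 3.581577)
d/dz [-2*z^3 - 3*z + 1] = -6*z^2 - 3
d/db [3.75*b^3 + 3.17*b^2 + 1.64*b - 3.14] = 11.25*b^2 + 6.34*b + 1.64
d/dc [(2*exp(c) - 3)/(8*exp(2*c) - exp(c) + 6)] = (-(2*exp(c) - 3)*(16*exp(c) - 1) + 16*exp(2*c) - 2*exp(c) + 12)*exp(c)/(8*exp(2*c) - exp(c) + 6)^2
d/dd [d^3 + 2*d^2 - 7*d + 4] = 3*d^2 + 4*d - 7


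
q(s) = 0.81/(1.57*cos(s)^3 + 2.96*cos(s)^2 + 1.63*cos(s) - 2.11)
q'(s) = 0.81*(4.71*sin(s)*cos(s)^2 + 5.92*sin(s)*cos(s) + 1.63*sin(s))/(1.57*cos(s)^3 + 2.96*cos(s)^2 + 1.63*cos(s) - 2.11)^2 = (3.8151*cos(s)^2 + 4.7952*cos(s) + 1.3203)*sin(s)/(1.57*cos(s)^3 + 2.96*cos(s)^2 + 1.63*cos(s) - 2.11)^2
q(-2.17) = -0.34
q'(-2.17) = 0.03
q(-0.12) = 0.20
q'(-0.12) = -0.08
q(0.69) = 0.50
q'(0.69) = 1.75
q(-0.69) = 0.50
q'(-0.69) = -1.75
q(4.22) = -0.34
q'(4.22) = 0.01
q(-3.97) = -0.35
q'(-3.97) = -0.02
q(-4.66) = -0.37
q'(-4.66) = 0.23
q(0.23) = 0.22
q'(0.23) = 0.16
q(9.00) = -0.35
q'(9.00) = 0.01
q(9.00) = -0.35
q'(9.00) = 0.01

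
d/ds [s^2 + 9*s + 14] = 2*s + 9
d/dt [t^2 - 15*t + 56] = 2*t - 15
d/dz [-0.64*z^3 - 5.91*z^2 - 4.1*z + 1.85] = -1.92*z^2 - 11.82*z - 4.1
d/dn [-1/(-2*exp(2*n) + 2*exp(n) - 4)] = (1/2 - exp(n))*exp(n)/(exp(2*n) - exp(n) + 2)^2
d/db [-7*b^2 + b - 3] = 1 - 14*b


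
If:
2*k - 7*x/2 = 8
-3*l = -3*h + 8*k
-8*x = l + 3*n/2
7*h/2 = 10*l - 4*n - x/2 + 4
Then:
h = 689*x/165 + 472/33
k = 7*x/4 + 4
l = 40/11 - 27*x/55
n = -826*x/165 - 80/33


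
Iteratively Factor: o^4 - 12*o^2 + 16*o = (o - 2)*(o^3 + 2*o^2 - 8*o) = o*(o - 2)*(o^2 + 2*o - 8) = o*(o - 2)^2*(o + 4)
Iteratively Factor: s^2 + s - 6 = (s - 2)*(s + 3)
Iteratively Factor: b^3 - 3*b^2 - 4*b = (b + 1)*(b^2 - 4*b) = b*(b + 1)*(b - 4)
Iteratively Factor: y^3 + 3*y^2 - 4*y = (y + 4)*(y^2 - y) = y*(y + 4)*(y - 1)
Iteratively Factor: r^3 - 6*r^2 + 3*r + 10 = (r - 5)*(r^2 - r - 2) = (r - 5)*(r - 2)*(r + 1)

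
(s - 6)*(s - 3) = s^2 - 9*s + 18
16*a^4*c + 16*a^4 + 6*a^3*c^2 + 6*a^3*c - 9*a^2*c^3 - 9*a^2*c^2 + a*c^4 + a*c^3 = (-8*a + c)*(-2*a + c)*(a + c)*(a*c + a)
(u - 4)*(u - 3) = u^2 - 7*u + 12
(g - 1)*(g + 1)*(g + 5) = g^3 + 5*g^2 - g - 5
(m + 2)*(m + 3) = m^2 + 5*m + 6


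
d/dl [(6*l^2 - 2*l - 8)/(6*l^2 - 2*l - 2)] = 3*(6*l - 1)/(9*l^4 - 6*l^3 - 5*l^2 + 2*l + 1)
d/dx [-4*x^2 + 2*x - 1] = 2 - 8*x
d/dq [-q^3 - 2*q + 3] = -3*q^2 - 2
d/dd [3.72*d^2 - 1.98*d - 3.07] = 7.44*d - 1.98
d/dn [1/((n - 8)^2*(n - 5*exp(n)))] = (-2*n + (n - 8)*(5*exp(n) - 1) + 10*exp(n))/((n - 8)^3*(n - 5*exp(n))^2)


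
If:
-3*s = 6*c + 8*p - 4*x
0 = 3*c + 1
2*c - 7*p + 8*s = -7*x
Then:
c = -1/3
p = 53*x/85 + 14/85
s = 58/255 - 28*x/85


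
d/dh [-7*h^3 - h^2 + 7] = h*(-21*h - 2)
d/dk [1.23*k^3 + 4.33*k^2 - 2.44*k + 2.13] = 3.69*k^2 + 8.66*k - 2.44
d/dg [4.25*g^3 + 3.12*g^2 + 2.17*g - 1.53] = 12.75*g^2 + 6.24*g + 2.17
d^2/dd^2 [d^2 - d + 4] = 2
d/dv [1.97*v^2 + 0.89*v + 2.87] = 3.94*v + 0.89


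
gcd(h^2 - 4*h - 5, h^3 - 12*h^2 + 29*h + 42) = h + 1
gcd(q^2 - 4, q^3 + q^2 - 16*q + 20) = q - 2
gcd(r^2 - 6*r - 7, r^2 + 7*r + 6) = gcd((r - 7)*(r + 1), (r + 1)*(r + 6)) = r + 1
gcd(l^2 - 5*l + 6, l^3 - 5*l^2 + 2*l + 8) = l - 2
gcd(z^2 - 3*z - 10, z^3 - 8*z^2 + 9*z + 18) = 1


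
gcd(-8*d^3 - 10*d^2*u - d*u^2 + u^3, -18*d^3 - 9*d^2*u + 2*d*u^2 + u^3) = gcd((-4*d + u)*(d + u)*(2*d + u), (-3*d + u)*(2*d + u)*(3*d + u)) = 2*d + u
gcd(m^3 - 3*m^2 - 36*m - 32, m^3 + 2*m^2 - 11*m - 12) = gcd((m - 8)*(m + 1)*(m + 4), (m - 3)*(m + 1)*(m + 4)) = m^2 + 5*m + 4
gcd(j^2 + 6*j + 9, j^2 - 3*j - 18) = j + 3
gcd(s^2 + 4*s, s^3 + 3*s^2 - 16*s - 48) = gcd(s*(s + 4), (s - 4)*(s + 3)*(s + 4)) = s + 4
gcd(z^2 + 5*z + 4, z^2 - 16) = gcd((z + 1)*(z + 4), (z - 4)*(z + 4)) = z + 4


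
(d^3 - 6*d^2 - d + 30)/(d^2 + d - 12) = (d^2 - 3*d - 10)/(d + 4)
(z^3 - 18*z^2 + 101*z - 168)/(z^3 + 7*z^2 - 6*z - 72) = (z^2 - 15*z + 56)/(z^2 + 10*z + 24)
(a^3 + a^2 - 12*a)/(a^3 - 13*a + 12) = a/(a - 1)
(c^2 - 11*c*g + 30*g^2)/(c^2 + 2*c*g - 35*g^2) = (c - 6*g)/(c + 7*g)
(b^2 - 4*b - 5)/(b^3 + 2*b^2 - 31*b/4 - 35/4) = 4*(b - 5)/(4*b^2 + 4*b - 35)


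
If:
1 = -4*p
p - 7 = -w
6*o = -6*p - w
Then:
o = -23/24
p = -1/4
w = 29/4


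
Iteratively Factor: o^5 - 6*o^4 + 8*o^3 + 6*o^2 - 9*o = (o - 3)*(o^4 - 3*o^3 - o^2 + 3*o) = (o - 3)*(o - 1)*(o^3 - 2*o^2 - 3*o) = o*(o - 3)*(o - 1)*(o^2 - 2*o - 3) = o*(o - 3)^2*(o - 1)*(o + 1)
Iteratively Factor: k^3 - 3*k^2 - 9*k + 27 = (k - 3)*(k^2 - 9) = (k - 3)^2*(k + 3)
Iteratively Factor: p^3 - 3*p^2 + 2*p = (p - 1)*(p^2 - 2*p) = (p - 2)*(p - 1)*(p)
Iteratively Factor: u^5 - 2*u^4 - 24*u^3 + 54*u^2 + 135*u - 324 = (u - 3)*(u^4 + u^3 - 21*u^2 - 9*u + 108) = (u - 3)^2*(u^3 + 4*u^2 - 9*u - 36) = (u - 3)^2*(u + 4)*(u^2 - 9) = (u - 3)^3*(u + 4)*(u + 3)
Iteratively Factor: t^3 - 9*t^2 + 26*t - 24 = (t - 4)*(t^2 - 5*t + 6) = (t - 4)*(t - 3)*(t - 2)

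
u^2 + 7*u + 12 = (u + 3)*(u + 4)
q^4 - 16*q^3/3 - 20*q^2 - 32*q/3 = q*(q - 8)*(q + 2/3)*(q + 2)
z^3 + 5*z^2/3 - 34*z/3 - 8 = (z - 3)*(z + 2/3)*(z + 4)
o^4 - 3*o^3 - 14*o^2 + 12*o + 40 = (o - 5)*(o - 2)*(o + 2)^2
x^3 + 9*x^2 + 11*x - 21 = (x - 1)*(x + 3)*(x + 7)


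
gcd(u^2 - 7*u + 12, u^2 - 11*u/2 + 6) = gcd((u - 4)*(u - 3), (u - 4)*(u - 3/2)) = u - 4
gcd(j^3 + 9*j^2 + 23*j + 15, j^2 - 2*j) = 1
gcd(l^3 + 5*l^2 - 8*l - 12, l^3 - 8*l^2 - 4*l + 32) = l - 2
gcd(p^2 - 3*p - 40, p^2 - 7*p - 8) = p - 8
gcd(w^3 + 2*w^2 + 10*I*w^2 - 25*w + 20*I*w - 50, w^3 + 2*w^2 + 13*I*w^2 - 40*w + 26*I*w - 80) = w^2 + w*(2 + 5*I) + 10*I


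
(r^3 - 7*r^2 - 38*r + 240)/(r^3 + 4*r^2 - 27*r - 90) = (r - 8)/(r + 3)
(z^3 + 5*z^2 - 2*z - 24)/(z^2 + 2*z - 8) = z + 3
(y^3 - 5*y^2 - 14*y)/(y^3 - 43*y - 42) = y*(y + 2)/(y^2 + 7*y + 6)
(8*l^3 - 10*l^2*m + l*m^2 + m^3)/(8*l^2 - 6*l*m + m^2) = (4*l^2 - 3*l*m - m^2)/(4*l - m)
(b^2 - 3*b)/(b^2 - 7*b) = (b - 3)/(b - 7)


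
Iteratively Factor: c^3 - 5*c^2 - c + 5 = (c + 1)*(c^2 - 6*c + 5) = (c - 5)*(c + 1)*(c - 1)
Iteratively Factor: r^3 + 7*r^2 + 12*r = (r)*(r^2 + 7*r + 12) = r*(r + 3)*(r + 4)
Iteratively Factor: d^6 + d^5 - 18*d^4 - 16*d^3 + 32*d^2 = (d + 4)*(d^5 - 3*d^4 - 6*d^3 + 8*d^2) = (d + 2)*(d + 4)*(d^4 - 5*d^3 + 4*d^2) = (d - 1)*(d + 2)*(d + 4)*(d^3 - 4*d^2) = (d - 4)*(d - 1)*(d + 2)*(d + 4)*(d^2) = d*(d - 4)*(d - 1)*(d + 2)*(d + 4)*(d)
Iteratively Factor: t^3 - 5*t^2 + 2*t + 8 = (t - 2)*(t^2 - 3*t - 4) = (t - 2)*(t + 1)*(t - 4)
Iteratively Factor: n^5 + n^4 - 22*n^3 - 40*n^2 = (n)*(n^4 + n^3 - 22*n^2 - 40*n) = n*(n + 4)*(n^3 - 3*n^2 - 10*n) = n*(n - 5)*(n + 4)*(n^2 + 2*n) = n^2*(n - 5)*(n + 4)*(n + 2)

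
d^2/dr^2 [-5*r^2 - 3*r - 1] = -10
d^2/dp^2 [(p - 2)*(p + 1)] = 2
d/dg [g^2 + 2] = 2*g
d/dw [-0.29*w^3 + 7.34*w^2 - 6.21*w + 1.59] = -0.87*w^2 + 14.68*w - 6.21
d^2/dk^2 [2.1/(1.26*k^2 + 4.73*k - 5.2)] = (-6.66792*k^2 - 25.03116*k + 2.1*(2.52*k + 4.73)*(5.04*k + 9.46) + 27.5184)/(1.26*k^2 + 4.73*k - 5.2)^3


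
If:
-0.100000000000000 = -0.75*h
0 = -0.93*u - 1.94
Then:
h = 0.13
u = -2.09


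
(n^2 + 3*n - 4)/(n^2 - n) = (n + 4)/n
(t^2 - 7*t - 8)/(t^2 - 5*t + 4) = (t^2 - 7*t - 8)/(t^2 - 5*t + 4)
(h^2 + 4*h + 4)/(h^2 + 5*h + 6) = (h + 2)/(h + 3)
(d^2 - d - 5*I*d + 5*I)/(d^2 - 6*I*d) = (d^2 - d - 5*I*d + 5*I)/(d*(d - 6*I))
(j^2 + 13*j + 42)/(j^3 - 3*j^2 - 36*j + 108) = (j + 7)/(j^2 - 9*j + 18)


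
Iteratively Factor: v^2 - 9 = (v + 3)*(v - 3)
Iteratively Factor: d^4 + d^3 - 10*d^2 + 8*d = (d - 1)*(d^3 + 2*d^2 - 8*d) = d*(d - 1)*(d^2 + 2*d - 8) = d*(d - 2)*(d - 1)*(d + 4)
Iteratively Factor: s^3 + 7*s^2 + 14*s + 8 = (s + 2)*(s^2 + 5*s + 4) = (s + 1)*(s + 2)*(s + 4)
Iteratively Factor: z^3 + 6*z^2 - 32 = (z + 4)*(z^2 + 2*z - 8) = (z + 4)^2*(z - 2)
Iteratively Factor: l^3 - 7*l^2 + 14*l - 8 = (l - 2)*(l^2 - 5*l + 4) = (l - 4)*(l - 2)*(l - 1)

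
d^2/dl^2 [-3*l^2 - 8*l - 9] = -6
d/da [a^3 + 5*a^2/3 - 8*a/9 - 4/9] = 3*a^2 + 10*a/3 - 8/9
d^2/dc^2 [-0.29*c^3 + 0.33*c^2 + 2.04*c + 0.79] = 0.66 - 1.74*c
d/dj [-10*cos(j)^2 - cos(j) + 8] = (20*cos(j) + 1)*sin(j)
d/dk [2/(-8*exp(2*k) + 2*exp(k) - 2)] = (8*exp(k) - 1)*exp(k)/(4*exp(2*k) - exp(k) + 1)^2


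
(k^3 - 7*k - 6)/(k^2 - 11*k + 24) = (k^2 + 3*k + 2)/(k - 8)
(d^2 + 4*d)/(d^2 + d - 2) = d*(d + 4)/(d^2 + d - 2)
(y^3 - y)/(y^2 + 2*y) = (y^2 - 1)/(y + 2)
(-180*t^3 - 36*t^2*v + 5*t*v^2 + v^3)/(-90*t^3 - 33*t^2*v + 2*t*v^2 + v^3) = (6*t + v)/(3*t + v)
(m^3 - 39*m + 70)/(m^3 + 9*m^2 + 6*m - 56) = (m - 5)/(m + 4)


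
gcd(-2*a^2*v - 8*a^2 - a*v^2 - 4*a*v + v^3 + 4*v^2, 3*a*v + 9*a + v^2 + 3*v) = 1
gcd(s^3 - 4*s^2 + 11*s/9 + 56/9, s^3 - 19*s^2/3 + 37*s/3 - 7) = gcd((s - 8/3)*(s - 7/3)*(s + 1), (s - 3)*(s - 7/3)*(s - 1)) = s - 7/3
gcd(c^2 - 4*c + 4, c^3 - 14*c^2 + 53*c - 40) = 1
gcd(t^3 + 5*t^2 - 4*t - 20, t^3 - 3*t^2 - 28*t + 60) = t^2 + 3*t - 10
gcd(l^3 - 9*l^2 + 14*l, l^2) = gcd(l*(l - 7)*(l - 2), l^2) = l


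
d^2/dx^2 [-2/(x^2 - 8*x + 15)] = 4*(x^2 - 8*x - 4*(x - 4)^2 + 15)/(x^2 - 8*x + 15)^3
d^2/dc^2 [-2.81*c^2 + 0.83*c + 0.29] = -5.62000000000000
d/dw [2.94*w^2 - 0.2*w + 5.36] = 5.88*w - 0.2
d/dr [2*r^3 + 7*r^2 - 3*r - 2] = 6*r^2 + 14*r - 3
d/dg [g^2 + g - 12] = 2*g + 1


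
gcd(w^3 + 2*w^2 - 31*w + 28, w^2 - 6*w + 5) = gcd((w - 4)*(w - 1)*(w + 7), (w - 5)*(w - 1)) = w - 1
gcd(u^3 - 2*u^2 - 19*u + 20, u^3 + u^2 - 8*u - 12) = 1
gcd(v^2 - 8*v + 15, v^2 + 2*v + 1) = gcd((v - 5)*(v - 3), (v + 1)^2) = 1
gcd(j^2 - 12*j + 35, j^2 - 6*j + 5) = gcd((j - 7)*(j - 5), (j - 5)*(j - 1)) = j - 5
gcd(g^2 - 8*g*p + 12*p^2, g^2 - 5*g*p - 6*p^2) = -g + 6*p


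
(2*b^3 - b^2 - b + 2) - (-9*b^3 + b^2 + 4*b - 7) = 11*b^3 - 2*b^2 - 5*b + 9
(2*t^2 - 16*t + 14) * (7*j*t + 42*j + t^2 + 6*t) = 14*j*t^3 - 28*j*t^2 - 574*j*t + 588*j + 2*t^4 - 4*t^3 - 82*t^2 + 84*t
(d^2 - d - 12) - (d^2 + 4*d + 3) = -5*d - 15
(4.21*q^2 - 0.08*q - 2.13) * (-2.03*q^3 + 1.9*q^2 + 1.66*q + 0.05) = -8.5463*q^5 + 8.1614*q^4 + 11.1605*q^3 - 3.9693*q^2 - 3.5398*q - 0.1065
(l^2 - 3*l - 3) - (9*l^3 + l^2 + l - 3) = -9*l^3 - 4*l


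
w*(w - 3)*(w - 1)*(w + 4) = w^4 - 13*w^2 + 12*w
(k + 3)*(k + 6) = k^2 + 9*k + 18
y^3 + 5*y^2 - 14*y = y*(y - 2)*(y + 7)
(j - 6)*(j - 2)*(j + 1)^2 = j^4 - 6*j^3 - 3*j^2 + 16*j + 12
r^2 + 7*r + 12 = (r + 3)*(r + 4)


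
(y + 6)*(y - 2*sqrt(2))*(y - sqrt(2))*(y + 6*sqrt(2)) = y^4 + 3*sqrt(2)*y^3 + 6*y^3 - 32*y^2 + 18*sqrt(2)*y^2 - 192*y + 24*sqrt(2)*y + 144*sqrt(2)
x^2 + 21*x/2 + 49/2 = (x + 7/2)*(x + 7)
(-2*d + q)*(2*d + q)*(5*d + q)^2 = -100*d^4 - 40*d^3*q + 21*d^2*q^2 + 10*d*q^3 + q^4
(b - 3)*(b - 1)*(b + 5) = b^3 + b^2 - 17*b + 15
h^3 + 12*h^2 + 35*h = h*(h + 5)*(h + 7)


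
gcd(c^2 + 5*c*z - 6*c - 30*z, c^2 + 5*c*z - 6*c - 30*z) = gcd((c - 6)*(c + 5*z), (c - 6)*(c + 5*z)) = c^2 + 5*c*z - 6*c - 30*z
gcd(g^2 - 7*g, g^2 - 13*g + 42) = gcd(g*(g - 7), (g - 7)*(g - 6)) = g - 7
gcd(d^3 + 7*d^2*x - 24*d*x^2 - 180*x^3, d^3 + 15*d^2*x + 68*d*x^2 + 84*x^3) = d + 6*x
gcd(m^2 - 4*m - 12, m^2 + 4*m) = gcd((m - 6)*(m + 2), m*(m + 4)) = 1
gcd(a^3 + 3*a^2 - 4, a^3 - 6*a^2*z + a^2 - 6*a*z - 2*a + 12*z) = a^2 + a - 2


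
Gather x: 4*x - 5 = 4*x - 5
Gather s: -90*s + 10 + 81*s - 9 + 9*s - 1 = 0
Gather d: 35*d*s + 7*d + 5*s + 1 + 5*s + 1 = d*(35*s + 7) + 10*s + 2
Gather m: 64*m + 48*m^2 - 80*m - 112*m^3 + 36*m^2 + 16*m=-112*m^3 + 84*m^2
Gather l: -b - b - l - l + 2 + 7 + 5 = -2*b - 2*l + 14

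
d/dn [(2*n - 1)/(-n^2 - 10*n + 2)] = 2*(n^2 - n - 3)/(n^4 + 20*n^3 + 96*n^2 - 40*n + 4)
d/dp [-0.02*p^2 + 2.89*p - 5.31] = 2.89 - 0.04*p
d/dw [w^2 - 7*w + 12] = 2*w - 7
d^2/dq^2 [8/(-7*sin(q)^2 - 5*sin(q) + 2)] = 8*(196*sin(q)^3 - 91*sin(q)^2 - 122*sin(q) - 78)/((sin(q) + 1)^2*(7*sin(q) - 2)^3)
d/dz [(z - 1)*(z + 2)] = 2*z + 1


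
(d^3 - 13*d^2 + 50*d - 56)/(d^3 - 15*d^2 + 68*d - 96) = (d^2 - 9*d + 14)/(d^2 - 11*d + 24)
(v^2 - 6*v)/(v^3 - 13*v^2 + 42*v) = 1/(v - 7)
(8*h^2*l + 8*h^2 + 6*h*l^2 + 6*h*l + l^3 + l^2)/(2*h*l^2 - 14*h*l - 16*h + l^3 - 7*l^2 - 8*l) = (4*h + l)/(l - 8)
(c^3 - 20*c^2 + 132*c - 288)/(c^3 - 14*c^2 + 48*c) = (c - 6)/c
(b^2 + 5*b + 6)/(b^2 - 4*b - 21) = (b + 2)/(b - 7)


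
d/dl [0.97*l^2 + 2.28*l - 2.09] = 1.94*l + 2.28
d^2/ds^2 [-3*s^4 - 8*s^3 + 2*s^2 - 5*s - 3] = -36*s^2 - 48*s + 4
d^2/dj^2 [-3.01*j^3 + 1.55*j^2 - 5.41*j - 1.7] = 3.1 - 18.06*j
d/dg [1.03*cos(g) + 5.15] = -1.03*sin(g)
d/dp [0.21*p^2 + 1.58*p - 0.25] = 0.42*p + 1.58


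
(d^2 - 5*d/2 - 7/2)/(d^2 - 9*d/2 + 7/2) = (d + 1)/(d - 1)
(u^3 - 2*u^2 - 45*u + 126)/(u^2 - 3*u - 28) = (-u^3 + 2*u^2 + 45*u - 126)/(-u^2 + 3*u + 28)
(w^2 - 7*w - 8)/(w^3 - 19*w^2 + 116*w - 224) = (w + 1)/(w^2 - 11*w + 28)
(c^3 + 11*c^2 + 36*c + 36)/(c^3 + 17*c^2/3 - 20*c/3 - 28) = 3*(c + 3)/(3*c - 7)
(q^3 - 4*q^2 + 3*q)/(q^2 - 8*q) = (q^2 - 4*q + 3)/(q - 8)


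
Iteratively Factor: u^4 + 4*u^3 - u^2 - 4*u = (u)*(u^3 + 4*u^2 - u - 4) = u*(u + 1)*(u^2 + 3*u - 4) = u*(u - 1)*(u + 1)*(u + 4)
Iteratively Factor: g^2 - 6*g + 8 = (g - 4)*(g - 2)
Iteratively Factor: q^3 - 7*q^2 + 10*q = (q - 2)*(q^2 - 5*q) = (q - 5)*(q - 2)*(q)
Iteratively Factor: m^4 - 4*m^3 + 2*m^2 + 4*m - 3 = (m + 1)*(m^3 - 5*m^2 + 7*m - 3) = (m - 1)*(m + 1)*(m^2 - 4*m + 3) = (m - 3)*(m - 1)*(m + 1)*(m - 1)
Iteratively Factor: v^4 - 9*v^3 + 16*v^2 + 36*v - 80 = (v - 5)*(v^3 - 4*v^2 - 4*v + 16) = (v - 5)*(v + 2)*(v^2 - 6*v + 8) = (v - 5)*(v - 4)*(v + 2)*(v - 2)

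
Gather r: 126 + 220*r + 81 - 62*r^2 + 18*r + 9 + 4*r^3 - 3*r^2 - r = 4*r^3 - 65*r^2 + 237*r + 216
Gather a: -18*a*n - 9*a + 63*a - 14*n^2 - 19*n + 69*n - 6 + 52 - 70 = a*(54 - 18*n) - 14*n^2 + 50*n - 24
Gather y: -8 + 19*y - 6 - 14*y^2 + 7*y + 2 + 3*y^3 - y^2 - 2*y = 3*y^3 - 15*y^2 + 24*y - 12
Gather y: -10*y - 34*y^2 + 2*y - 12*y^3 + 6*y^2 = -12*y^3 - 28*y^2 - 8*y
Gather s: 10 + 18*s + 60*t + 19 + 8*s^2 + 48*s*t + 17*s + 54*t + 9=8*s^2 + s*(48*t + 35) + 114*t + 38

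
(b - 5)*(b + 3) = b^2 - 2*b - 15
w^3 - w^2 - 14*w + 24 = (w - 3)*(w - 2)*(w + 4)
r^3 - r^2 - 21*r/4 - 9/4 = (r - 3)*(r + 1/2)*(r + 3/2)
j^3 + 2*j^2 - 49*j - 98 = (j - 7)*(j + 2)*(j + 7)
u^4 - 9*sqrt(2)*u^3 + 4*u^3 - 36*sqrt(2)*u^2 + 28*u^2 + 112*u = u*(u + 4)*(u - 7*sqrt(2))*(u - 2*sqrt(2))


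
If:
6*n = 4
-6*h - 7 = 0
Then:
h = -7/6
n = 2/3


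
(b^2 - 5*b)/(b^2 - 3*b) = (b - 5)/(b - 3)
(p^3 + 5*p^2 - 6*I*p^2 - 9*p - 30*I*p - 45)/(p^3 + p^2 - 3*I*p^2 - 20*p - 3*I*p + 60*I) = (p - 3*I)/(p - 4)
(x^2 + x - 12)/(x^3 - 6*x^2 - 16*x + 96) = (x - 3)/(x^2 - 10*x + 24)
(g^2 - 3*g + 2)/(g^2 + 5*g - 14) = (g - 1)/(g + 7)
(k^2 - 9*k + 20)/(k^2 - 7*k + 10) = (k - 4)/(k - 2)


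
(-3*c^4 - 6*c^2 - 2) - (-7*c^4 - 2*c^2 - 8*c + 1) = 4*c^4 - 4*c^2 + 8*c - 3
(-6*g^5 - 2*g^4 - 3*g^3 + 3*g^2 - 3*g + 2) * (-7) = 42*g^5 + 14*g^4 + 21*g^3 - 21*g^2 + 21*g - 14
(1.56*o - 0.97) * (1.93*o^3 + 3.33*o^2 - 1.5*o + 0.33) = 3.0108*o^4 + 3.3227*o^3 - 5.5701*o^2 + 1.9698*o - 0.3201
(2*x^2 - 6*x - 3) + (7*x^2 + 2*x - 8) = 9*x^2 - 4*x - 11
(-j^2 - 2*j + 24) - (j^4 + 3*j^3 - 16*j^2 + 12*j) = -j^4 - 3*j^3 + 15*j^2 - 14*j + 24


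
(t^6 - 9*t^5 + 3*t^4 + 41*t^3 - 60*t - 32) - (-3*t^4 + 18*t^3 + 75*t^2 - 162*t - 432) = t^6 - 9*t^5 + 6*t^4 + 23*t^3 - 75*t^2 + 102*t + 400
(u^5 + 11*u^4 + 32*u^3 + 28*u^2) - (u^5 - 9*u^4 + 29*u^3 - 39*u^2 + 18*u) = 20*u^4 + 3*u^3 + 67*u^2 - 18*u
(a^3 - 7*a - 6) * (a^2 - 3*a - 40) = a^5 - 3*a^4 - 47*a^3 + 15*a^2 + 298*a + 240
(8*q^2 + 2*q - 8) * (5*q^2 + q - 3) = 40*q^4 + 18*q^3 - 62*q^2 - 14*q + 24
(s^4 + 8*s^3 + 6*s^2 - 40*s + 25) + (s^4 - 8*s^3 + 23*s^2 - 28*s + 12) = 2*s^4 + 29*s^2 - 68*s + 37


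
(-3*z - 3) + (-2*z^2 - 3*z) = -2*z^2 - 6*z - 3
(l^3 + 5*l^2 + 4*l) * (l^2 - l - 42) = l^5 + 4*l^4 - 43*l^3 - 214*l^2 - 168*l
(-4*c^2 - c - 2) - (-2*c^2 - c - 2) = -2*c^2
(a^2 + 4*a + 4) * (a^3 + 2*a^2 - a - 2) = a^5 + 6*a^4 + 11*a^3 + 2*a^2 - 12*a - 8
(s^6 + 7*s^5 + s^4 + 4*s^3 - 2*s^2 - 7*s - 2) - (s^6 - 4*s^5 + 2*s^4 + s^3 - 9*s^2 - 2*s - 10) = 11*s^5 - s^4 + 3*s^3 + 7*s^2 - 5*s + 8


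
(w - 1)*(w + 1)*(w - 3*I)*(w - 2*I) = w^4 - 5*I*w^3 - 7*w^2 + 5*I*w + 6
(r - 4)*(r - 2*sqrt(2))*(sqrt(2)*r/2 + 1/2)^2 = r^4/2 - 2*r^3 - sqrt(2)*r^3/2 - 7*r^2/4 + 2*sqrt(2)*r^2 - sqrt(2)*r/2 + 7*r + 2*sqrt(2)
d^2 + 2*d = d*(d + 2)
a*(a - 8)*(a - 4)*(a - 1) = a^4 - 13*a^3 + 44*a^2 - 32*a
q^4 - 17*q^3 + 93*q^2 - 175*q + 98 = (q - 7)^2*(q - 2)*(q - 1)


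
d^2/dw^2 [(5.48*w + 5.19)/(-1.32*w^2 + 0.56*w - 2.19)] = (-(2.64*w - 0.56)*(5.28*w - 1.12)*(5.48*w + 5.19) + (43.4016*w + 7.564)*(1.32*w^2 - 0.56*w + 2.19))/(1.32*w^2 - 0.56*w + 2.19)^3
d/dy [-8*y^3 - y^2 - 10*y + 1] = -24*y^2 - 2*y - 10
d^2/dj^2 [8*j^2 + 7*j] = 16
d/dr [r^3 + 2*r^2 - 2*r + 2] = 3*r^2 + 4*r - 2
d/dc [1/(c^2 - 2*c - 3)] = 2*(1 - c)/(-c^2 + 2*c + 3)^2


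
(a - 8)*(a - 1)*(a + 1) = a^3 - 8*a^2 - a + 8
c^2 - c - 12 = (c - 4)*(c + 3)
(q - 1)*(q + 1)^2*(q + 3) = q^4 + 4*q^3 + 2*q^2 - 4*q - 3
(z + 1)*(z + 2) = z^2 + 3*z + 2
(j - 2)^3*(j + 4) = j^4 - 2*j^3 - 12*j^2 + 40*j - 32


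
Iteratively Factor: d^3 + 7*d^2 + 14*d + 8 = (d + 1)*(d^2 + 6*d + 8) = (d + 1)*(d + 2)*(d + 4)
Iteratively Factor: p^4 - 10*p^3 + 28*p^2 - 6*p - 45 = (p + 1)*(p^3 - 11*p^2 + 39*p - 45) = (p - 5)*(p + 1)*(p^2 - 6*p + 9) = (p - 5)*(p - 3)*(p + 1)*(p - 3)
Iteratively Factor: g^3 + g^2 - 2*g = (g + 2)*(g^2 - g) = (g - 1)*(g + 2)*(g)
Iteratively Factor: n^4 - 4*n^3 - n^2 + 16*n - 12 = (n - 2)*(n^3 - 2*n^2 - 5*n + 6) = (n - 2)*(n + 2)*(n^2 - 4*n + 3) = (n - 2)*(n - 1)*(n + 2)*(n - 3)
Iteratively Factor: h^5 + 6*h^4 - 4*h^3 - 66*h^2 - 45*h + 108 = (h - 3)*(h^4 + 9*h^3 + 23*h^2 + 3*h - 36) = (h - 3)*(h - 1)*(h^3 + 10*h^2 + 33*h + 36) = (h - 3)*(h - 1)*(h + 4)*(h^2 + 6*h + 9) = (h - 3)*(h - 1)*(h + 3)*(h + 4)*(h + 3)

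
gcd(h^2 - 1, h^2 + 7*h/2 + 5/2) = h + 1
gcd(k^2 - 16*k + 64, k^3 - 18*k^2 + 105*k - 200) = k - 8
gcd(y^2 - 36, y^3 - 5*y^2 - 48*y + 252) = y - 6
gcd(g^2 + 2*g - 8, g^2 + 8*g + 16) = g + 4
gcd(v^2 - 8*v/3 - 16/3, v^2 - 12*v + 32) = v - 4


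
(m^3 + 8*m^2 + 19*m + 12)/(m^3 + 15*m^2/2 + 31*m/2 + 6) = 2*(m + 1)/(2*m + 1)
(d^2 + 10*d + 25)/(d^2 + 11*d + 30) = (d + 5)/(d + 6)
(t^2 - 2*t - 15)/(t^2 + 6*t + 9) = (t - 5)/(t + 3)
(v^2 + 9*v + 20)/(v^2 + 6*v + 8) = (v + 5)/(v + 2)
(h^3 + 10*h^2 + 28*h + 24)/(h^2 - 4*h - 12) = (h^2 + 8*h + 12)/(h - 6)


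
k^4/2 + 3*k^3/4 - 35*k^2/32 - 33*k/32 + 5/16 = (k/2 + 1)*(k - 5/4)*(k - 1/4)*(k + 1)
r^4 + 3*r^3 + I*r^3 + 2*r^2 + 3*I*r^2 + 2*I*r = r*(r + 1)*(r + 2)*(r + I)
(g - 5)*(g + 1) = g^2 - 4*g - 5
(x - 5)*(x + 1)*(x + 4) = x^3 - 21*x - 20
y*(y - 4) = y^2 - 4*y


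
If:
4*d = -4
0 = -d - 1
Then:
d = -1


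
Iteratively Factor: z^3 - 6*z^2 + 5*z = (z - 1)*(z^2 - 5*z) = (z - 5)*(z - 1)*(z)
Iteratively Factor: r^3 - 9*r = (r + 3)*(r^2 - 3*r) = r*(r + 3)*(r - 3)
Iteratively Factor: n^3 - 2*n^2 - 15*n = (n + 3)*(n^2 - 5*n) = n*(n + 3)*(n - 5)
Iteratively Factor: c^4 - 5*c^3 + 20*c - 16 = (c + 2)*(c^3 - 7*c^2 + 14*c - 8) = (c - 1)*(c + 2)*(c^2 - 6*c + 8) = (c - 4)*(c - 1)*(c + 2)*(c - 2)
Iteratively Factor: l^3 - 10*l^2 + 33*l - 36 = (l - 3)*(l^2 - 7*l + 12) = (l - 4)*(l - 3)*(l - 3)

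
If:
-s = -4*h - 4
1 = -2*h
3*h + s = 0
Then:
No Solution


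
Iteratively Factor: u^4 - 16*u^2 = (u + 4)*(u^3 - 4*u^2) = (u - 4)*(u + 4)*(u^2) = u*(u - 4)*(u + 4)*(u)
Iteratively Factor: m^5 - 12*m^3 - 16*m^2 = (m)*(m^4 - 12*m^2 - 16*m) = m*(m + 2)*(m^3 - 2*m^2 - 8*m) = m^2*(m + 2)*(m^2 - 2*m - 8) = m^2*(m + 2)^2*(m - 4)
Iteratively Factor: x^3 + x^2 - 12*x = (x - 3)*(x^2 + 4*x) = (x - 3)*(x + 4)*(x)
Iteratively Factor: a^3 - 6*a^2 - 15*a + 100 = (a - 5)*(a^2 - a - 20) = (a - 5)*(a + 4)*(a - 5)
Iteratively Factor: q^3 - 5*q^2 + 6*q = (q)*(q^2 - 5*q + 6) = q*(q - 3)*(q - 2)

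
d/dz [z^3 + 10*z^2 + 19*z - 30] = 3*z^2 + 20*z + 19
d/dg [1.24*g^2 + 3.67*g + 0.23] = 2.48*g + 3.67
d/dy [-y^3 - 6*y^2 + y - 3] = -3*y^2 - 12*y + 1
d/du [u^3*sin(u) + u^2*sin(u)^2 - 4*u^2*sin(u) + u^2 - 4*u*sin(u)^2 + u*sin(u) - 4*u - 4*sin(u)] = u^3*cos(u) + 3*u^2*sin(u) + u^2*sin(2*u) - 4*u^2*cos(u) - 8*u*sin(u) - 4*u*sin(2*u) + u*cos(u) - u*cos(2*u) + 3*u + sin(u) - 4*cos(u) + 2*cos(2*u) - 6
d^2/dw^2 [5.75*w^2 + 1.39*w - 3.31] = 11.5000000000000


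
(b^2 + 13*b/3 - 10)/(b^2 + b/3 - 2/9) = 3*(3*b^2 + 13*b - 30)/(9*b^2 + 3*b - 2)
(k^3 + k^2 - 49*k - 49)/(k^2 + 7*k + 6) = (k^2 - 49)/(k + 6)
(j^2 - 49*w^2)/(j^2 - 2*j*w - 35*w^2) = (j + 7*w)/(j + 5*w)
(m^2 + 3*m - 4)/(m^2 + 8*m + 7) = (m^2 + 3*m - 4)/(m^2 + 8*m + 7)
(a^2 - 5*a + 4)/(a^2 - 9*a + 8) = (a - 4)/(a - 8)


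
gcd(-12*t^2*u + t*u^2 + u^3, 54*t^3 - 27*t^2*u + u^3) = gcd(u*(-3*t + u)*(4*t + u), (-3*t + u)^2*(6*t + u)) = 3*t - u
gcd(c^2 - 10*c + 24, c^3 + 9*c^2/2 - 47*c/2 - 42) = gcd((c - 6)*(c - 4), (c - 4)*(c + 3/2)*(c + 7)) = c - 4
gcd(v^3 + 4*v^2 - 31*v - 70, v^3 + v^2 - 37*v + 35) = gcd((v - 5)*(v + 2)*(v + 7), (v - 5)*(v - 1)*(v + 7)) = v^2 + 2*v - 35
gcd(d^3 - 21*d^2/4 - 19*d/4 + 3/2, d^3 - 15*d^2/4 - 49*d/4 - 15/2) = d^2 - 5*d - 6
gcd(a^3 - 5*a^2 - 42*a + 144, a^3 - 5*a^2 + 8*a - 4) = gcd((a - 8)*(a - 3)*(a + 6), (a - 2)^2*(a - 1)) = 1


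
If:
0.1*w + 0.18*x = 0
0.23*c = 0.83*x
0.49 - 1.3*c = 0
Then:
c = 0.38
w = -0.19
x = 0.10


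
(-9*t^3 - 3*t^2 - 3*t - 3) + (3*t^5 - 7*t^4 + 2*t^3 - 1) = 3*t^5 - 7*t^4 - 7*t^3 - 3*t^2 - 3*t - 4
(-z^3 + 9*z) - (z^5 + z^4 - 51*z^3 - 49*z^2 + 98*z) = -z^5 - z^4 + 50*z^3 + 49*z^2 - 89*z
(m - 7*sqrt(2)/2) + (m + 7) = 2*m - 7*sqrt(2)/2 + 7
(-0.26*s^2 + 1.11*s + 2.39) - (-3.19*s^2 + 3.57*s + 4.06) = 2.93*s^2 - 2.46*s - 1.67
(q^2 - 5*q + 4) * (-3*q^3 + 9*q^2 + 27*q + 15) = -3*q^5 + 24*q^4 - 30*q^3 - 84*q^2 + 33*q + 60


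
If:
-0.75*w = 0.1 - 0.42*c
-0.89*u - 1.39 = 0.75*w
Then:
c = 1.78571428571429*w + 0.238095238095238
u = -0.842696629213483*w - 1.56179775280899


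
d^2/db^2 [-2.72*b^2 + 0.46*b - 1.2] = -5.44000000000000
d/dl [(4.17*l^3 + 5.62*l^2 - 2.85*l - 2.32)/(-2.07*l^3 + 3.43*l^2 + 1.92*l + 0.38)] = (-3.5527136788005e-15*l^5 + 25.9365*l^4 + 4.21380000000001*l^3 + 10.9125*l^2 + 20.1864*l + 3.3714)/(4.2849*l^6 - 14.2002*l^5 + 3.8161*l^4 + 11.598*l^3 + 6.2932*l^2 + 1.4592*l + 0.1444)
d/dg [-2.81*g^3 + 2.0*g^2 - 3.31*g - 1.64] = -8.43*g^2 + 4.0*g - 3.31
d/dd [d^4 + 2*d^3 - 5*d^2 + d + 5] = 4*d^3 + 6*d^2 - 10*d + 1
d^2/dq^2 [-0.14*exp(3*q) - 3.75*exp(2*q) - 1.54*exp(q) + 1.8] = (-1.26*exp(2*q) - 15.0*exp(q) - 1.54)*exp(q)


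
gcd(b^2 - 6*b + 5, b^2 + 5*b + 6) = 1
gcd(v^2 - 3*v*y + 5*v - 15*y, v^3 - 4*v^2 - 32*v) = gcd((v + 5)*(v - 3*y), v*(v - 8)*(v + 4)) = 1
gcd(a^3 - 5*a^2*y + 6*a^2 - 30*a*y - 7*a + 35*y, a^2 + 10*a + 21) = a + 7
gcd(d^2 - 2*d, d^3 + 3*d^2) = d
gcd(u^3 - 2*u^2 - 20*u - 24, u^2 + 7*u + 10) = u + 2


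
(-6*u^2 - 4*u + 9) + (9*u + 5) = -6*u^2 + 5*u + 14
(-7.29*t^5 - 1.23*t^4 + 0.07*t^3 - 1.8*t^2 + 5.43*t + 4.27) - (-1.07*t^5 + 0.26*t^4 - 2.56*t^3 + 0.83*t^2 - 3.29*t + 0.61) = -6.22*t^5 - 1.49*t^4 + 2.63*t^3 - 2.63*t^2 + 8.72*t + 3.66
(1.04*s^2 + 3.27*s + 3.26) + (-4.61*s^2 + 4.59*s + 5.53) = -3.57*s^2 + 7.86*s + 8.79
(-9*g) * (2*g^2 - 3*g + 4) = -18*g^3 + 27*g^2 - 36*g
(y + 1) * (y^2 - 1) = y^3 + y^2 - y - 1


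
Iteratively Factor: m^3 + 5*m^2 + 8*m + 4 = (m + 1)*(m^2 + 4*m + 4) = (m + 1)*(m + 2)*(m + 2)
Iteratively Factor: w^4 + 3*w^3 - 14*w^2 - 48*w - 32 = (w + 2)*(w^3 + w^2 - 16*w - 16) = (w - 4)*(w + 2)*(w^2 + 5*w + 4) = (w - 4)*(w + 1)*(w + 2)*(w + 4)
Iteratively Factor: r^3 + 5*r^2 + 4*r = (r + 4)*(r^2 + r) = r*(r + 4)*(r + 1)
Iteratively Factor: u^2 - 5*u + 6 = (u - 3)*(u - 2)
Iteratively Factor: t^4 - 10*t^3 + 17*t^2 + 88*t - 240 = (t - 4)*(t^3 - 6*t^2 - 7*t + 60) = (t - 4)^2*(t^2 - 2*t - 15) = (t - 5)*(t - 4)^2*(t + 3)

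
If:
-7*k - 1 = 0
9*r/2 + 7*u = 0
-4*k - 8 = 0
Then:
No Solution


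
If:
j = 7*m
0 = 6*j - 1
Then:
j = 1/6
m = 1/42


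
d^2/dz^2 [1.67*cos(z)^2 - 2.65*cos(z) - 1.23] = 2.65*cos(z) - 3.34*cos(2*z)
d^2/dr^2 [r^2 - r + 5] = 2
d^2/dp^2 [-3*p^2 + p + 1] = -6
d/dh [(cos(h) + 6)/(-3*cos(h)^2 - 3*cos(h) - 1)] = (3*sin(h)^2 - 36*cos(h) - 20)*sin(h)/(3*cos(h)^2 + 3*cos(h) + 1)^2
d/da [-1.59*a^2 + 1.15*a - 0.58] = 1.15 - 3.18*a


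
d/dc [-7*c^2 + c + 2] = 1 - 14*c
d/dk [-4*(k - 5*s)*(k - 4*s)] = -8*k + 36*s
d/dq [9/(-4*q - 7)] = 36/(4*q + 7)^2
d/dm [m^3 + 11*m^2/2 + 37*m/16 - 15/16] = 3*m^2 + 11*m + 37/16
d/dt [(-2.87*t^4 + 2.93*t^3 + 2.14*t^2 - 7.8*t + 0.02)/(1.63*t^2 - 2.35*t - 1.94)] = (-9.3562*t^5 + 25.0094*t^4 + 8.5002*t^3 - 9.36760000000001*t^2 - 8.3684*t + 15.179)/(2.6569*t^4 - 7.661*t^3 - 0.801899999999999*t^2 + 9.118*t + 3.7636)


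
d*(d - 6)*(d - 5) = d^3 - 11*d^2 + 30*d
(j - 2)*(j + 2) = j^2 - 4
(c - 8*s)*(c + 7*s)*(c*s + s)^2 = c^4*s^2 - c^3*s^3 + 2*c^3*s^2 - 56*c^2*s^4 - 2*c^2*s^3 + c^2*s^2 - 112*c*s^4 - c*s^3 - 56*s^4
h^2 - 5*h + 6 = (h - 3)*(h - 2)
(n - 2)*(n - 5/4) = n^2 - 13*n/4 + 5/2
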